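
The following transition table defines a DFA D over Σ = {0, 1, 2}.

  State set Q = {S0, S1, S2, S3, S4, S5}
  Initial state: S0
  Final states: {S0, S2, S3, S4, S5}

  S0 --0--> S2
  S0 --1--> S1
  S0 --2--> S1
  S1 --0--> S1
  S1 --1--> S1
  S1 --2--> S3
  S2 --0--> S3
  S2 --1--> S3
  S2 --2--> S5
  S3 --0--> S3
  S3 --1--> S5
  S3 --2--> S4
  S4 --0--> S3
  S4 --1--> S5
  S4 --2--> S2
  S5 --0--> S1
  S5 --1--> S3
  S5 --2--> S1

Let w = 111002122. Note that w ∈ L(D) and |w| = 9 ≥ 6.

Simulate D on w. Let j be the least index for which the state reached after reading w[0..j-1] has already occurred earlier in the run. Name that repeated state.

S1

Run of D on w = 1 1 1 0 0 2 1 2 2:
  step 0: S0  (start)
  step 1: S1  (read 1: S0→S1)
  step 2: S1  (read 1: S1→S1)   ← first repeat (S1 seen earlier)
  step 3: S1  (read 1: S1→S1)
  step 4: S1  (read 0: S1→S1)
  step 5: S1  (read 0: S1→S1)
  step 6: S3  (read 2: S1→S3)
  step 7: S5  (read 1: S3→S5)
  step 8: S1  (read 2: S5→S1)
  step 9: S3  (read 2: S1→S3)

The earliest repeat is at step j = 2: D is in S1, which it already visited at step i = 1.
The DFA has 6 states, so the proof of the pumping lemma guarantees a repeated state among the first 6+1 visited; the segment between the two visits is the pumpable y.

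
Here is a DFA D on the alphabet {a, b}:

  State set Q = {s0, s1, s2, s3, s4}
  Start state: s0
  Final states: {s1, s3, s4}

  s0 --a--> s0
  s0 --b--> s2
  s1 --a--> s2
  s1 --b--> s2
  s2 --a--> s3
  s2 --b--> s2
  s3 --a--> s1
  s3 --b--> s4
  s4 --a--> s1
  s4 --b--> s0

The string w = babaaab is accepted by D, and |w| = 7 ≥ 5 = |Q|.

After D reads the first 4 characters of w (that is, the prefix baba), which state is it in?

s1

Run of D on the first 4 characters of w = b a b a:
  step 0: s0  (start)
  step 1: s2  (read b: s0→s2)
  step 2: s3  (read a: s2→s3)
  step 3: s4  (read b: s3→s4)
  step 4: s1  (read a: s4→s1)

After reading 4 characters, D is in state s1.
(This kind of state-tracing is the core of the pumping-lemma construction: with 5 states, pigeonhole forces a repeat within the first 5 steps.)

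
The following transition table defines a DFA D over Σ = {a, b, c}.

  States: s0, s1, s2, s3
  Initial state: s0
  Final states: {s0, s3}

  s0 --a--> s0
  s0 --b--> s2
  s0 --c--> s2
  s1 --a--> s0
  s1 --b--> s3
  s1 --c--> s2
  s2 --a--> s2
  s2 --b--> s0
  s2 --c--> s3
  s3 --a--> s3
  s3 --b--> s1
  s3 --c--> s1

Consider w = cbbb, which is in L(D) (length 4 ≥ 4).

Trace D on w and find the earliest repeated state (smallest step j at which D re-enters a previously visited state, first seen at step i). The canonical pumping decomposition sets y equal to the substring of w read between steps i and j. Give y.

cb

Run of D on w = c b b b:
  step 0: s0  (start)
  step 1: s2  (read c: s0→s2)
  step 2: s0  (read b: s2→s0)   ← first repeat (s0 seen earlier)
  step 3: s2  (read b: s0→s2)
  step 4: s0  (read b: s2→s0)

So i = 0, j = 2, giving x = w[0:0] = ε, y = w[0:2] = cb, z = w[2:4] = bb.
Check: |xy| = 2 ≤ 4 and |y| = 2 ≥ 1. Reading y takes D from s0 back to s0, so every xyⁱz is accepted.
Pumping length from the standard proof: p = 4 (the number of states). The repeated state found above gives |xy| = j ≤ 4 and |y| = j − i ≥ 1.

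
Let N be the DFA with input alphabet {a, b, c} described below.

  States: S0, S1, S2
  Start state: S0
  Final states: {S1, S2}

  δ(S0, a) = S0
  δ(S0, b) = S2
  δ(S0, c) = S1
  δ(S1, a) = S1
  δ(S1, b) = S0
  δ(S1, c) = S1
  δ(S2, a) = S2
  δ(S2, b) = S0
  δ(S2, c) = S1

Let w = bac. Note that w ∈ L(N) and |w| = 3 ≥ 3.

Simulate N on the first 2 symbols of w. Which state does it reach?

S2

Run of N on the first 2 characters of w = b a:
  step 0: S0  (start)
  step 1: S2  (read b: S0→S2)
  step 2: S2  (read a: S2→S2)

After reading 2 characters, N is in state S2.
(This kind of state-tracing is the core of the pumping-lemma construction: with 3 states, pigeonhole forces a repeat within the first 3 steps.)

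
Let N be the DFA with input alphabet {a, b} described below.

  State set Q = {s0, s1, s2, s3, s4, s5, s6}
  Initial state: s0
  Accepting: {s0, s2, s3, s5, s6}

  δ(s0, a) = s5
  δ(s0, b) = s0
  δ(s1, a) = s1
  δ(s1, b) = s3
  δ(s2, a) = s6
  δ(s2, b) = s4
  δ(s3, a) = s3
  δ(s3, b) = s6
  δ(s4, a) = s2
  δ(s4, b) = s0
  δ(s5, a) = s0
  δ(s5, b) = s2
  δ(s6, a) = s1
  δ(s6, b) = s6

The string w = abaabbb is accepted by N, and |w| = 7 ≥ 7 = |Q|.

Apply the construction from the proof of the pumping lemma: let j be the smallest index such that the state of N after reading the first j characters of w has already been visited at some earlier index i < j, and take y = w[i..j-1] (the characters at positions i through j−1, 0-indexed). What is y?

State sequence: s0 -a-> s5 -b-> s2 -a-> s6 -a-> s1 -b-> s3 -b-> s6 -b-> s6
First repeat at step 6: s6 was already visited.

So i = 3, j = 6, giving x = w[0:3] = aba, y = w[3:6] = abb, z = w[6:7] = b.
Check: |xy| = 6 ≤ 7 and |y| = 3 ≥ 1. Reading y takes N from s6 back to s6, so every xyⁱz is accepted.
With |Q| = 7, pigeonhole forces a state repeat no later than step 7; the substring read between the first and second visits to that state can be pumped.

abb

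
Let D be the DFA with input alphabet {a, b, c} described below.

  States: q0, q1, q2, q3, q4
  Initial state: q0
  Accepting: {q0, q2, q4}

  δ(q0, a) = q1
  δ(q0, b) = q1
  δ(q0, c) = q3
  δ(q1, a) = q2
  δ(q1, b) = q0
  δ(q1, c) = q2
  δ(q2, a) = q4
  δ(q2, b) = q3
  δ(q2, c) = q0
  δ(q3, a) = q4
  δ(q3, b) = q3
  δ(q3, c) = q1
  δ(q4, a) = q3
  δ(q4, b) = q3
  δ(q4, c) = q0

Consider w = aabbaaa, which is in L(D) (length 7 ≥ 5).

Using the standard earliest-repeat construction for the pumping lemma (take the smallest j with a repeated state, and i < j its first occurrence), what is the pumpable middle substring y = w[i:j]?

b

State sequence: q0 -a-> q1 -a-> q2 -b-> q3 -b-> q3 -a-> q4 -a-> q3 -a-> q4
First repeat at step 4: q3 was already visited.

So i = 3, j = 4, giving x = w[0:3] = aab, y = w[3:4] = b, z = w[4:7] = aaa.
Check: |xy| = 4 ≤ 5 and |y| = 1 ≥ 1. Reading y takes D from q3 back to q3, so every xyⁱz is accepted.
Since D has 5 states, any run of length ≥ 5 visits 5+1 states, so by pigeonhole some state repeats within the first 5 steps — that repeat gives the pumpable loop.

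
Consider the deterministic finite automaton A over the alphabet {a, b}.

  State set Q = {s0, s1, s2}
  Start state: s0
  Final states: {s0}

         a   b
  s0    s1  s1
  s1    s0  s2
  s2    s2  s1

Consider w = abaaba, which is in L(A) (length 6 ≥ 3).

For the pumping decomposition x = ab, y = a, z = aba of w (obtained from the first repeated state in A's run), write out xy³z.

xy^3z = ab·a·a·a·aba = abaaaaba.
Reading y = a takes A from s2 back to s2, so after x·y·y·y the machine is still in s2, and z then leads to the accepting state s0. Hence abaaaaba ∈ L(A).

abaaaaba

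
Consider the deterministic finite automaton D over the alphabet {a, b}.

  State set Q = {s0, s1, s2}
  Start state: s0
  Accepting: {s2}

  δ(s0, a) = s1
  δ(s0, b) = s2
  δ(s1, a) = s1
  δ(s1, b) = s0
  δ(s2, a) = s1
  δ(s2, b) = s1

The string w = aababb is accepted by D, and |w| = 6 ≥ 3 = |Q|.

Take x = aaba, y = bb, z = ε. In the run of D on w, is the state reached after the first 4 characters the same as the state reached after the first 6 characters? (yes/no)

State sequence: s0 -a-> s1 -a-> s1 -b-> s0 -a-> s1 -b-> s0 -b-> s2

After x (step 4): s1. After xy (step 6): s2.
They differ (s1 ≠ s2), so y is not a cycle from the state after x; this split is not the one the pumping-lemma construction produces, and pumping y need not keep the string in L(D).

no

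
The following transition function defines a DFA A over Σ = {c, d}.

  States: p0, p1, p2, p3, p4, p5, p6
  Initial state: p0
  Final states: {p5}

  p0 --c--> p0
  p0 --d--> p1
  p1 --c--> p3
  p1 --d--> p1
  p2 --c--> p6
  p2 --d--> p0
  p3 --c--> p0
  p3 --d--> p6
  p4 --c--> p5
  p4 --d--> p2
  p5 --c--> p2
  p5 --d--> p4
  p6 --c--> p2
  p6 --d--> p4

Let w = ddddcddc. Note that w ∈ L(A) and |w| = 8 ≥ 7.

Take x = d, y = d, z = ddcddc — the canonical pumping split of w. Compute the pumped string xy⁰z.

xy⁰z = xz = d·ddcddc = dddcddc.
Reading y = d takes A from p1 back to p1, so after x the machine is still in p1, and z then leads to the accepting state p5. Hence dddcddc ∈ L(A).

dddcddc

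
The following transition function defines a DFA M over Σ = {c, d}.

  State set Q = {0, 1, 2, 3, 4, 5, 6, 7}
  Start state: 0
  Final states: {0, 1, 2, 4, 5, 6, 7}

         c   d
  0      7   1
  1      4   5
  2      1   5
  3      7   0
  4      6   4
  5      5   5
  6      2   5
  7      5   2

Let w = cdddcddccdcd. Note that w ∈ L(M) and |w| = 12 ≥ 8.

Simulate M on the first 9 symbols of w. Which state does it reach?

5

Run of M on the first 9 characters of w = c d d d c d d c c:
  step 0: 0  (start)
  step 1: 7  (read c: 0→7)
  step 2: 2  (read d: 7→2)
  step 3: 5  (read d: 2→5)
  step 4: 5  (read d: 5→5)
  step 5: 5  (read c: 5→5)
  step 6: 5  (read d: 5→5)
  step 7: 5  (read d: 5→5)
  step 8: 5  (read c: 5→5)
  step 9: 5  (read c: 5→5)

After reading 9 characters, M is in state 5.
(This kind of state-tracing is the core of the pumping-lemma construction: with 8 states, pigeonhole forces a repeat within the first 8 steps.)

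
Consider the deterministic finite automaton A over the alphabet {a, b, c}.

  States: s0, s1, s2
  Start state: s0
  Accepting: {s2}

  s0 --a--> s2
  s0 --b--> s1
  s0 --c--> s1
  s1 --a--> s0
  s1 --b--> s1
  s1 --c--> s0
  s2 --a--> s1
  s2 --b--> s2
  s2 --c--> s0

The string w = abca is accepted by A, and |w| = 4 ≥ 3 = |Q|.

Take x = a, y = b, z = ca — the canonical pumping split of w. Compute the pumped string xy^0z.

xy⁰z = xz = a·ca = aca.
Reading y = b takes A from s2 back to s2, so after x the machine is still in s2, and z then leads to the accepting state s2. Hence aca ∈ L(A).

aca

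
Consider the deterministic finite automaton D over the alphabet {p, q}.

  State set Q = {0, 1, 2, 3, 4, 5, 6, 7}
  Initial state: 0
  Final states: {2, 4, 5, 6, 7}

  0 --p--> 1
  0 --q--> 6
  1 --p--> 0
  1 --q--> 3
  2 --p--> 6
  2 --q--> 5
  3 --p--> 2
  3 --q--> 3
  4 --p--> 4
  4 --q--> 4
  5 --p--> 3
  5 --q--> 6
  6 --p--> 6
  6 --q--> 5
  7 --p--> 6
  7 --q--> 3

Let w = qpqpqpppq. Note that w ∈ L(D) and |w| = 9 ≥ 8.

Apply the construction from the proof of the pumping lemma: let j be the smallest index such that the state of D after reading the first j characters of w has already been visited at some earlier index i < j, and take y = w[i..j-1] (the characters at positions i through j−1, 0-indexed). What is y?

p

State sequence: 0 -q-> 6 -p-> 6 -q-> 5 -p-> 3 -q-> 3 -p-> 2 -p-> 6 -p-> 6 -q-> 5
First repeat at step 2: 6 was already visited.

So i = 1, j = 2, giving x = w[0:1] = q, y = w[1:2] = p, z = w[2:9] = qpqpppq.
Check: |xy| = 2 ≤ 8 and |y| = 1 ≥ 1. Reading y takes D from 6 back to 6, so every xyⁱz is accepted.
With |Q| = 8, pigeonhole forces a state repeat no later than step 8; the substring read between the first and second visits to that state can be pumped.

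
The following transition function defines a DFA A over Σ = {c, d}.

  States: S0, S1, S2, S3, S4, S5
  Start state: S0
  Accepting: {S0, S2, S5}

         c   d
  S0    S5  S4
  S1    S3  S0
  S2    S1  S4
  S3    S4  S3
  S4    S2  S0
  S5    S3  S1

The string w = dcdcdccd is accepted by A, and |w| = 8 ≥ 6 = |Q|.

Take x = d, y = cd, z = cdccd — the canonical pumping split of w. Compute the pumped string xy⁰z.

dcdccd

xy⁰z = xz = d·cdccd = dcdccd.
Reading y = cd takes A from S4 back to S4, so after x the machine is still in S4, and z then leads to the accepting state S0. Hence dcdccd ∈ L(A).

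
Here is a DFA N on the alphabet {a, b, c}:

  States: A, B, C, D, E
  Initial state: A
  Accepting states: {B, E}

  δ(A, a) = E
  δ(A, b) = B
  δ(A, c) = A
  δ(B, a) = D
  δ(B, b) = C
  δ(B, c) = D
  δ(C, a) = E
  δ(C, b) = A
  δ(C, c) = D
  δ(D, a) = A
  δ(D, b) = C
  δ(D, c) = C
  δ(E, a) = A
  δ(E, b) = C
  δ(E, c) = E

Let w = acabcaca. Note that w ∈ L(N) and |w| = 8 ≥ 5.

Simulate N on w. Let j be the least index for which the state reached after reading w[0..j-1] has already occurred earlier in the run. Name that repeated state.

E

State sequence: A -a-> E -c-> E -a-> A -b-> B -c-> D -a-> A -c-> A -a-> E
First repeat at step 2: E was already visited.

The earliest repeat is at step j = 2: N is in E, which it already visited at step i = 1.
With |Q| = 5, pigeonhole forces a state repeat no later than step 5; the substring read between the first and second visits to that state can be pumped.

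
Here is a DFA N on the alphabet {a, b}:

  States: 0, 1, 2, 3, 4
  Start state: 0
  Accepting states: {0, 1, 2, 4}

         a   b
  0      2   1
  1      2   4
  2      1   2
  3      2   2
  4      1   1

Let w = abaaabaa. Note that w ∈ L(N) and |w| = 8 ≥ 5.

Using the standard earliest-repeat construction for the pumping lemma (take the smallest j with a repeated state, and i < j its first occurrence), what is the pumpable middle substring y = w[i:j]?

State sequence: 0 -a-> 2 -b-> 2 -a-> 1 -a-> 2 -a-> 1 -b-> 4 -a-> 1 -a-> 2
First repeat at step 2: 2 was already visited.

So i = 1, j = 2, giving x = w[0:1] = a, y = w[1:2] = b, z = w[2:8] = aaabaa.
Check: |xy| = 2 ≤ 5 and |y| = 1 ≥ 1. Reading y takes N from 2 back to 2, so every xyⁱz is accepted.

b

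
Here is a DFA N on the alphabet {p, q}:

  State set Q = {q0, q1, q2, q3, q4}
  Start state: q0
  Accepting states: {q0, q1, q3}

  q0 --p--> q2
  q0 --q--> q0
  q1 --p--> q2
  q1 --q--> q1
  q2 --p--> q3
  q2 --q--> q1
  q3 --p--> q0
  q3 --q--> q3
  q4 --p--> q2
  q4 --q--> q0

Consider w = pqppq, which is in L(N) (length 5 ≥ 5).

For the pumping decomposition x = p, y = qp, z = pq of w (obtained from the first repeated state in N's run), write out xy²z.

pqpqppq

xy^2z = p·qp·qp·pq = pqpqppq.
Reading y = qp takes N from q2 back to q2, so after x·y·y the machine is still in q2, and z then leads to the accepting state q3. Hence pqpqppq ∈ L(N).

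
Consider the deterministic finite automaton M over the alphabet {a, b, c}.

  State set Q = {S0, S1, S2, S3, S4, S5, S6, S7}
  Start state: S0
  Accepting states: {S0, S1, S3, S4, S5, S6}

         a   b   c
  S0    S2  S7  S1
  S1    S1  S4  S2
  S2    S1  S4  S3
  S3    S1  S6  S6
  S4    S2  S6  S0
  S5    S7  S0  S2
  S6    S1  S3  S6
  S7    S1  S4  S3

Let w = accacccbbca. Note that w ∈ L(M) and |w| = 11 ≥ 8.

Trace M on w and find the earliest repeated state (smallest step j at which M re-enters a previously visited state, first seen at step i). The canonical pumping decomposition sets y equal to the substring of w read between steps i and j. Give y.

State sequence: S0 -a-> S2 -c-> S3 -c-> S6 -a-> S1 -c-> S2 -c-> S3 -c-> S6 -b-> S3 -b-> S6 -c-> S6 -a-> S1
First repeat at step 5: S2 was already visited.

So i = 1, j = 5, giving x = w[0:1] = a, y = w[1:5] = ccac, z = w[5:11] = ccbbca.
Check: |xy| = 5 ≤ 8 and |y| = 4 ≥ 1. Reading y takes M from S2 back to S2, so every xyⁱz is accepted.

ccac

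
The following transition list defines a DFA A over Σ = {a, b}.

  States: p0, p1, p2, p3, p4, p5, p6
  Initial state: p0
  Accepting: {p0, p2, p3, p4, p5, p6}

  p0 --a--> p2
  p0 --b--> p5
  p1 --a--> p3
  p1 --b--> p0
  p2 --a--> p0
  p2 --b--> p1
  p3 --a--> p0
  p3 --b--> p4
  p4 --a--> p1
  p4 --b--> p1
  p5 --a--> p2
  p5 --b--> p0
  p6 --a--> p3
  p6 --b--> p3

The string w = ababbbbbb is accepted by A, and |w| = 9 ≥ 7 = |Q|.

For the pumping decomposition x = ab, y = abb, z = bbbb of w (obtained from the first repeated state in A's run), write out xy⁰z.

abbbbb

xy⁰z = xz = ab·bbbb = abbbbb.
Reading y = abb takes A from p1 back to p1, so after x the machine is still in p1, and z then leads to the accepting state p5. Hence abbbbb ∈ L(A).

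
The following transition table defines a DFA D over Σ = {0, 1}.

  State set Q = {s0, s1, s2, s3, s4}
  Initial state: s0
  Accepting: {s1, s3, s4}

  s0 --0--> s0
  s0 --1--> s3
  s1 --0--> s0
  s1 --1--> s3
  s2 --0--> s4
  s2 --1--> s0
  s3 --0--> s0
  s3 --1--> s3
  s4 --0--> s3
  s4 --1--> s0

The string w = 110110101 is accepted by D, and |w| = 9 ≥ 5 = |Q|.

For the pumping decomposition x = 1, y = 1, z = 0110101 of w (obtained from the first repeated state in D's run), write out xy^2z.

xy^2z = 1·1·1·0110101 = 1110110101.
Reading y = 1 takes D from s3 back to s3, so after x·y·y the machine is still in s3, and z then leads to the accepting state s3. Hence 1110110101 ∈ L(D).

1110110101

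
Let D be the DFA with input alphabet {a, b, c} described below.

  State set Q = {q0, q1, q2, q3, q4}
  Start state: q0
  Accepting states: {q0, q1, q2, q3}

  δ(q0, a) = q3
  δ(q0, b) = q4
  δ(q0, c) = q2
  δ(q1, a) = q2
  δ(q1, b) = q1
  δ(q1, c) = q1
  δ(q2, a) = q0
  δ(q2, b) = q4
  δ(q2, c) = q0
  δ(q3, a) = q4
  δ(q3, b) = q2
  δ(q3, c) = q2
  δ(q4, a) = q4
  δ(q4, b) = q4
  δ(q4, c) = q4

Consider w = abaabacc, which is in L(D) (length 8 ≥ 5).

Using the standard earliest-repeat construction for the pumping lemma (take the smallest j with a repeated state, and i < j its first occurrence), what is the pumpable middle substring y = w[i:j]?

Run of D on w = a b a a b a c c:
  step 0: q0  (start)
  step 1: q3  (read a: q0→q3)
  step 2: q2  (read b: q3→q2)
  step 3: q0  (read a: q2→q0)   ← first repeat (q0 seen earlier)
  step 4: q3  (read a: q0→q3)
  step 5: q2  (read b: q3→q2)
  step 6: q0  (read a: q2→q0)
  step 7: q2  (read c: q0→q2)
  step 8: q0  (read c: q2→q0)

So i = 0, j = 3, giving x = w[0:0] = ε, y = w[0:3] = aba, z = w[3:8] = abacc.
Check: |xy| = 3 ≤ 5 and |y| = 3 ≥ 1. Reading y takes D from q0 back to q0, so every xyⁱz is accepted.
With |Q| = 5, pigeonhole forces a state repeat no later than step 5; the substring read between the first and second visits to that state can be pumped.

aba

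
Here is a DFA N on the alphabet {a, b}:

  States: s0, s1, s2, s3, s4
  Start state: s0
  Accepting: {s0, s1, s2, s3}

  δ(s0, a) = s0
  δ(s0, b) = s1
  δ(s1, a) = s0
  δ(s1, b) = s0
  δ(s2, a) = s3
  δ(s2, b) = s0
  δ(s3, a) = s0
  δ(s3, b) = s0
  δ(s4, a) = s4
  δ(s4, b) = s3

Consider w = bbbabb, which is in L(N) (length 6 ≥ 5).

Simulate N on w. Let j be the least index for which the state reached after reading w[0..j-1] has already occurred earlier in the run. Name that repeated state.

Run of N on w = b b b a b b:
  step 0: s0  (start)
  step 1: s1  (read b: s0→s1)
  step 2: s0  (read b: s1→s0)   ← first repeat (s0 seen earlier)
  step 3: s1  (read b: s0→s1)
  step 4: s0  (read a: s1→s0)
  step 5: s1  (read b: s0→s1)
  step 6: s0  (read b: s1→s0)

The earliest repeat is at step j = 2: N is in s0, which it already visited at step i = 0.

s0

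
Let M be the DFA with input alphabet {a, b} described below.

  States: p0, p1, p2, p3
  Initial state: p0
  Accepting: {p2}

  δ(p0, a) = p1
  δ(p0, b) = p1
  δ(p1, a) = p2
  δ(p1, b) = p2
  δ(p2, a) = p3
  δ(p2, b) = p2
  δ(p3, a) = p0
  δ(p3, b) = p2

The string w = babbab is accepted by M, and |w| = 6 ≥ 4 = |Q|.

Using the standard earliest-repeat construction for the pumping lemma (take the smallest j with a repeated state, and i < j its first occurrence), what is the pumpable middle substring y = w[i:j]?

b

Run of M on w = b a b b a b:
  step 0: p0  (start)
  step 1: p1  (read b: p0→p1)
  step 2: p2  (read a: p1→p2)
  step 3: p2  (read b: p2→p2)   ← first repeat (p2 seen earlier)
  step 4: p2  (read b: p2→p2)
  step 5: p3  (read a: p2→p3)
  step 6: p2  (read b: p3→p2)

So i = 2, j = 3, giving x = w[0:2] = ba, y = w[2:3] = b, z = w[3:6] = bab.
Check: |xy| = 3 ≤ 4 and |y| = 1 ≥ 1. Reading y takes M from p2 back to p2, so every xyⁱz is accepted.
With |Q| = 4, pigeonhole forces a state repeat no later than step 4; the substring read between the first and second visits to that state can be pumped.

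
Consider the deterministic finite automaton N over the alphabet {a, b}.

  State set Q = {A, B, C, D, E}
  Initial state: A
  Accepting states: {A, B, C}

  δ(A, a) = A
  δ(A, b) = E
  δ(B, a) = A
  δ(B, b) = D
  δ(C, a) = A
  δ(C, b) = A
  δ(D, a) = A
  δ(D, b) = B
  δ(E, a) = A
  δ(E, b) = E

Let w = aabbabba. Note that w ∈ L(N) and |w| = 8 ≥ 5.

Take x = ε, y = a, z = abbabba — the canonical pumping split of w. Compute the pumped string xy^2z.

aaabbabba

xy^2z = ε·a·a·abbabba = aaabbabba.
Reading y = a takes N from A back to A, so after x·y·y the machine is still in A, and z then leads to the accepting state A. Hence aaabbabba ∈ L(N).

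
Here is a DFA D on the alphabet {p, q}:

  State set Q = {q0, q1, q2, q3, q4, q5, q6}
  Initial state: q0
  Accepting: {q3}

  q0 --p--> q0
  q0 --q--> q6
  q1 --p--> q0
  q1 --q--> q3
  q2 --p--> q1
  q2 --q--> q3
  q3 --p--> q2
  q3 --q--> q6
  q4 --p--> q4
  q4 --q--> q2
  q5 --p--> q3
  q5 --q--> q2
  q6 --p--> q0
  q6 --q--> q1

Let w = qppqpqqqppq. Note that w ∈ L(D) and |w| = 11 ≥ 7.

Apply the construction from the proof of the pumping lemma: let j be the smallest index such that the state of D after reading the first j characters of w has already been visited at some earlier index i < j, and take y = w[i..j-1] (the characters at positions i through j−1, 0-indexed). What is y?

Run of D on w = q p p q p q q q p p q:
  step 0: q0  (start)
  step 1: q6  (read q: q0→q6)
  step 2: q0  (read p: q6→q0)   ← first repeat (q0 seen earlier)
  step 3: q0  (read p: q0→q0)
  step 4: q6  (read q: q0→q6)
  step 5: q0  (read p: q6→q0)
  step 6: q6  (read q: q0→q6)
  step 7: q1  (read q: q6→q1)
  step 8: q3  (read q: q1→q3)
  step 9: q2  (read p: q3→q2)
  step 10: q1  (read p: q2→q1)
  step 11: q3  (read q: q1→q3)

So i = 0, j = 2, giving x = w[0:0] = ε, y = w[0:2] = qp, z = w[2:11] = pqpqqqppq.
Check: |xy| = 2 ≤ 7 and |y| = 2 ≥ 1. Reading y takes D from q0 back to q0, so every xyⁱz is accepted.

qp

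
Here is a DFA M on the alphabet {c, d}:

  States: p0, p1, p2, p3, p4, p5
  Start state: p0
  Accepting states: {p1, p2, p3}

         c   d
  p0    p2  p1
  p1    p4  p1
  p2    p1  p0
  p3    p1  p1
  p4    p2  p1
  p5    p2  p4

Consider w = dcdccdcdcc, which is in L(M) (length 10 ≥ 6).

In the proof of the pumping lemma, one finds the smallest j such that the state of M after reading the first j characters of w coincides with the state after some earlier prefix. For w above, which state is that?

p1

Run of M on w = d c d c c d c d c c:
  step 0: p0  (start)
  step 1: p1  (read d: p0→p1)
  step 2: p4  (read c: p1→p4)
  step 3: p1  (read d: p4→p1)   ← first repeat (p1 seen earlier)
  step 4: p4  (read c: p1→p4)
  step 5: p2  (read c: p4→p2)
  step 6: p0  (read d: p2→p0)
  step 7: p2  (read c: p0→p2)
  step 8: p0  (read d: p2→p0)
  step 9: p2  (read c: p0→p2)
  step 10: p1  (read c: p2→p1)

The earliest repeat is at step j = 3: M is in p1, which it already visited at step i = 1.
Pumping length from the standard proof: p = 6 (the number of states). The repeated state found above gives |xy| = j ≤ 6 and |y| = j − i ≥ 1.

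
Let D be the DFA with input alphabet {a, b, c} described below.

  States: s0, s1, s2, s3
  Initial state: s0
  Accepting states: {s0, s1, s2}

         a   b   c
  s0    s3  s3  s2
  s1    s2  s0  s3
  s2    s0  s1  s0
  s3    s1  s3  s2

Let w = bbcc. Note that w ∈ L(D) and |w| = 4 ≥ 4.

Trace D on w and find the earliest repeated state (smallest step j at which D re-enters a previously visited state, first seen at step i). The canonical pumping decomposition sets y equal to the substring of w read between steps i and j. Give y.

b

Run of D on w = b b c c:
  step 0: s0  (start)
  step 1: s3  (read b: s0→s3)
  step 2: s3  (read b: s3→s3)   ← first repeat (s3 seen earlier)
  step 3: s2  (read c: s3→s2)
  step 4: s0  (read c: s2→s0)

So i = 1, j = 2, giving x = w[0:1] = b, y = w[1:2] = b, z = w[2:4] = cc.
Check: |xy| = 2 ≤ 4 and |y| = 1 ≥ 1. Reading y takes D from s3 back to s3, so every xyⁱz is accepted.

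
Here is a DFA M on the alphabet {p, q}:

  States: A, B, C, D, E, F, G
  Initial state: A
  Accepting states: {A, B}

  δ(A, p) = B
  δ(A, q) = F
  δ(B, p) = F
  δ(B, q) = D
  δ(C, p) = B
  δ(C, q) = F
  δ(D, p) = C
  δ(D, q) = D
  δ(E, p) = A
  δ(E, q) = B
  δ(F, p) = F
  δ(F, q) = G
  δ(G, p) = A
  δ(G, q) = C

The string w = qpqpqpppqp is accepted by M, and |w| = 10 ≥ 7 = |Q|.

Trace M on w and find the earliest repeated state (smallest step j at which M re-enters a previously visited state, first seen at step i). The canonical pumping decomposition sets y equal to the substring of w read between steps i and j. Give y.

Run of M on w = q p q p q p p p q p:
  step 0: A  (start)
  step 1: F  (read q: A→F)
  step 2: F  (read p: F→F)   ← first repeat (F seen earlier)
  step 3: G  (read q: F→G)
  step 4: A  (read p: G→A)
  step 5: F  (read q: A→F)
  step 6: F  (read p: F→F)
  step 7: F  (read p: F→F)
  step 8: F  (read p: F→F)
  step 9: G  (read q: F→G)
  step 10: A  (read p: G→A)

So i = 1, j = 2, giving x = w[0:1] = q, y = w[1:2] = p, z = w[2:10] = qpqpppqp.
Check: |xy| = 2 ≤ 7 and |y| = 1 ≥ 1. Reading y takes M from F back to F, so every xyⁱz is accepted.
Since M has 7 states, any run of length ≥ 7 visits 7+1 states, so by pigeonhole some state repeats within the first 7 steps — that repeat gives the pumpable loop.

p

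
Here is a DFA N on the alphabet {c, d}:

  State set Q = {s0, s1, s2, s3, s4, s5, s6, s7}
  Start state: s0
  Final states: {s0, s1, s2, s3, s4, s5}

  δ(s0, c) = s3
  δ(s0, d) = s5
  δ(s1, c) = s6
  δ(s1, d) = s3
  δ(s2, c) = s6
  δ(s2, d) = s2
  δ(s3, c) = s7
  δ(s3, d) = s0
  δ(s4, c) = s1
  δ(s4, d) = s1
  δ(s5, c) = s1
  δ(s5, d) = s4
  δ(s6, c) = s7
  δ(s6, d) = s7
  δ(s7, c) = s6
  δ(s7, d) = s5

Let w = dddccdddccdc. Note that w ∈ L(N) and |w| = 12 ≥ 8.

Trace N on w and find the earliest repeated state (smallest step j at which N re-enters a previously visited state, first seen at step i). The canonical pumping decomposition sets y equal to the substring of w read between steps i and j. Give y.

State sequence: s0 -d-> s5 -d-> s4 -d-> s1 -c-> s6 -c-> s7 -d-> s5 -d-> s4 -d-> s1 -c-> s6 -c-> s7 -d-> s5 -c-> s1
First repeat at step 6: s5 was already visited.

So i = 1, j = 6, giving x = w[0:1] = d, y = w[1:6] = ddccd, z = w[6:12] = ddccdc.
Check: |xy| = 6 ≤ 8 and |y| = 5 ≥ 1. Reading y takes N from s5 back to s5, so every xyⁱz is accepted.

ddccd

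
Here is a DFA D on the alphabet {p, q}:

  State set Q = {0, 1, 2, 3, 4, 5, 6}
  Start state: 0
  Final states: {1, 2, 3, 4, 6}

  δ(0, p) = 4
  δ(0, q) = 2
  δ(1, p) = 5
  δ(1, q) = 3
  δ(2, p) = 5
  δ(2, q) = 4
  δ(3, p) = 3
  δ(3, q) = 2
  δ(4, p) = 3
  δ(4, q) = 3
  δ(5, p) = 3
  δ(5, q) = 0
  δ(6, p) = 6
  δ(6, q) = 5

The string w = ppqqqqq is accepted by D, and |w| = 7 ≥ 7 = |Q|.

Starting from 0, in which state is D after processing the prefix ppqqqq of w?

2

Run of D on the first 6 characters of w = p p q q q q:
  step 0: 0  (start)
  step 1: 4  (read p: 0→4)
  step 2: 3  (read p: 4→3)
  step 3: 2  (read q: 3→2)
  step 4: 4  (read q: 2→4)
  step 5: 3  (read q: 4→3)
  step 6: 2  (read q: 3→2)

After reading 6 characters, D is in state 2.
(This kind of state-tracing is the core of the pumping-lemma construction: with 7 states, pigeonhole forces a repeat within the first 7 steps.)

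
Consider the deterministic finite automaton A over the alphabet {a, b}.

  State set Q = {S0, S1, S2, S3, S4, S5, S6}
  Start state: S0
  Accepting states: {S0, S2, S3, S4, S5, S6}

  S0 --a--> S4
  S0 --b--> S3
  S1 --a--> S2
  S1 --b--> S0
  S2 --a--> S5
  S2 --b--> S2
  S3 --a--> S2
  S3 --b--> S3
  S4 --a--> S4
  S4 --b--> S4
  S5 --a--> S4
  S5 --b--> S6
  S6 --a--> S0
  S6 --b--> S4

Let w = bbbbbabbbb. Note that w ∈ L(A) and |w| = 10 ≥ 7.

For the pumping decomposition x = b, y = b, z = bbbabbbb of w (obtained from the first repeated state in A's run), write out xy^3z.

bbbbbbbabbbb

xy^3z = b·b·b·b·bbbabbbb = bbbbbbbabbbb.
Reading y = b takes A from S3 back to S3, so after x·y·y·y the machine is still in S3, and z then leads to the accepting state S2. Hence bbbbbbbabbbb ∈ L(A).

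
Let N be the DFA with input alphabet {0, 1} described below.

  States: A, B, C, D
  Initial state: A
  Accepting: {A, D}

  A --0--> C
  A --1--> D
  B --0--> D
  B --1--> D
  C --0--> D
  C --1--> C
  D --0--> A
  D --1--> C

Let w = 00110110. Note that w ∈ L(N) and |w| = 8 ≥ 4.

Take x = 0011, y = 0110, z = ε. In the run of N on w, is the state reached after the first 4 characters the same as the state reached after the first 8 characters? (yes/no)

no

State sequence: A -0-> C -0-> D -1-> C -1-> C -0-> D -1-> C -1-> C -0-> D

After x (step 4): C. After xy (step 8): D.
They differ (C ≠ D), so y is not a cycle from the state after x; this split is not the one the pumping-lemma construction produces, and pumping y need not keep the string in L(N).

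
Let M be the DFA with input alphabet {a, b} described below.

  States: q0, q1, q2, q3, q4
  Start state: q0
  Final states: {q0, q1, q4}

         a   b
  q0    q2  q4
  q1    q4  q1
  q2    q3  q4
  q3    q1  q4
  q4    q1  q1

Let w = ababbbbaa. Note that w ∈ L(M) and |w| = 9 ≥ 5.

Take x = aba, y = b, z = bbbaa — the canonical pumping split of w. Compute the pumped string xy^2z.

ababbbbbaa

xy^2z = aba·b·b·bbbaa = ababbbbbaa.
Reading y = b takes M from q1 back to q1, so after x·y·y the machine is still in q1, and z then leads to the accepting state q1. Hence ababbbbbaa ∈ L(M).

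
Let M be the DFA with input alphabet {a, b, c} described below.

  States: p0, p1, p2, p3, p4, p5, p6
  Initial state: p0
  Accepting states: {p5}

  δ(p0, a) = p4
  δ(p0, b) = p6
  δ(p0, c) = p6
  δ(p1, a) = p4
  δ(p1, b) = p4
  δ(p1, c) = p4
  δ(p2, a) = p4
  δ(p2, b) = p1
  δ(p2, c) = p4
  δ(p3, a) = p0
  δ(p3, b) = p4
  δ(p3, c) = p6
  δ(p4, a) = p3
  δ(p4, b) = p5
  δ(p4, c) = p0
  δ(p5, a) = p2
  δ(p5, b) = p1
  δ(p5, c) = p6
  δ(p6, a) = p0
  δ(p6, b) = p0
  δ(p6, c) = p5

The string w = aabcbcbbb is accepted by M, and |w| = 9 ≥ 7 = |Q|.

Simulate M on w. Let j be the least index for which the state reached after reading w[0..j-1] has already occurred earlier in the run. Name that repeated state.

p4

Run of M on w = a a b c b c b b b:
  step 0: p0  (start)
  step 1: p4  (read a: p0→p4)
  step 2: p3  (read a: p4→p3)
  step 3: p4  (read b: p3→p4)   ← first repeat (p4 seen earlier)
  step 4: p0  (read c: p4→p0)
  step 5: p6  (read b: p0→p6)
  step 6: p5  (read c: p6→p5)
  step 7: p1  (read b: p5→p1)
  step 8: p4  (read b: p1→p4)
  step 9: p5  (read b: p4→p5)

The earliest repeat is at step j = 3: M is in p4, which it already visited at step i = 1.
Pumping length from the standard proof: p = 7 (the number of states). The repeated state found above gives |xy| = j ≤ 7 and |y| = j − i ≥ 1.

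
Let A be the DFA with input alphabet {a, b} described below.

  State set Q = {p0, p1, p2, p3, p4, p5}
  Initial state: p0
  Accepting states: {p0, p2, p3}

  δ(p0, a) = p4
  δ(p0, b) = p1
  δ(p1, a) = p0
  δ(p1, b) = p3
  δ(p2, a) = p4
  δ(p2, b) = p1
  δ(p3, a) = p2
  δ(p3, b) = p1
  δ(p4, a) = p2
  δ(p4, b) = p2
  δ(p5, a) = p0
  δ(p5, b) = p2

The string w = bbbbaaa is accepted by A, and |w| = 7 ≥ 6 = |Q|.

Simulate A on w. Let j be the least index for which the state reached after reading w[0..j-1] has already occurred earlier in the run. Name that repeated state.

p1

State sequence: p0 -b-> p1 -b-> p3 -b-> p1 -b-> p3 -a-> p2 -a-> p4 -a-> p2
First repeat at step 3: p1 was already visited.

The earliest repeat is at step j = 3: A is in p1, which it already visited at step i = 1.
The DFA has 6 states, so the proof of the pumping lemma guarantees a repeated state among the first 6+1 visited; the segment between the two visits is the pumpable y.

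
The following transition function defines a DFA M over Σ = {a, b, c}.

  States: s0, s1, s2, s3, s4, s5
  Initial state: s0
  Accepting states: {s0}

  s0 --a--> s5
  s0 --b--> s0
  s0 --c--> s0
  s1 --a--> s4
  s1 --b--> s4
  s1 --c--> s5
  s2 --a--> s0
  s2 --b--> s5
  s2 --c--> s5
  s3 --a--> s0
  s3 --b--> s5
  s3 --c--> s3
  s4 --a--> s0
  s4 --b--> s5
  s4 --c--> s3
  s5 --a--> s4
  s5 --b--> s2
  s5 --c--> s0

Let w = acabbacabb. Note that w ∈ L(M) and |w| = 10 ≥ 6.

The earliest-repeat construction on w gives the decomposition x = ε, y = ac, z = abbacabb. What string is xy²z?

xy^2z = ε·ac·ac·abbacabb = acacabbacabb.
Reading y = ac takes M from s0 back to s0, so after x·y·y the machine is still in s0, and z then leads to the accepting state s0. Hence acacabbacabb ∈ L(M).

acacabbacabb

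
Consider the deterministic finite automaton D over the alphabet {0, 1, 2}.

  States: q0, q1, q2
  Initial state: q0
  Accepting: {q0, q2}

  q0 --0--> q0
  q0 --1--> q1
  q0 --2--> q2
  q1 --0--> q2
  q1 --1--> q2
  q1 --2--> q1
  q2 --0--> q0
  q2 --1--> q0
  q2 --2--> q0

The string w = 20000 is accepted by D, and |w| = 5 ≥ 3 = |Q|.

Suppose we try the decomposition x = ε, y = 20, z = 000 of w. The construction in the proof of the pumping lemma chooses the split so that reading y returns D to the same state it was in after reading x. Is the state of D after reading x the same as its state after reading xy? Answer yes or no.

Run of D on the first 2 characters of w = 2 0:
  step 0: q0  (start)
  step 1: q2  (read 2: q0→q2)
  step 2: q0  (read 0: q2→q0)

After x (step 0): q0. After xy (step 2): q0.
They match, so y = 20 drives D around a cycle from q0 back to itself; pumping y any number of times keeps D in q0 before reading z, and xyⁱz ∈ L(D) for every i ≥ 0.

yes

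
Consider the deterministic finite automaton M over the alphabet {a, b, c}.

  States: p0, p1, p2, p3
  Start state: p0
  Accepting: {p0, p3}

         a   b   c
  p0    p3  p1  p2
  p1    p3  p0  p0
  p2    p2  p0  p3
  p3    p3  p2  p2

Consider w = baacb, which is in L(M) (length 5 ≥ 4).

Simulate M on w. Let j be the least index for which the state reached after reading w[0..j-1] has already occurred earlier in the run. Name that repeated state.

p3

Run of M on w = b a a c b:
  step 0: p0  (start)
  step 1: p1  (read b: p0→p1)
  step 2: p3  (read a: p1→p3)
  step 3: p3  (read a: p3→p3)   ← first repeat (p3 seen earlier)
  step 4: p2  (read c: p3→p2)
  step 5: p0  (read b: p2→p0)

The earliest repeat is at step j = 3: M is in p3, which it already visited at step i = 2.
Since M has 4 states, any run of length ≥ 4 visits 4+1 states, so by pigeonhole some state repeats within the first 4 steps — that repeat gives the pumpable loop.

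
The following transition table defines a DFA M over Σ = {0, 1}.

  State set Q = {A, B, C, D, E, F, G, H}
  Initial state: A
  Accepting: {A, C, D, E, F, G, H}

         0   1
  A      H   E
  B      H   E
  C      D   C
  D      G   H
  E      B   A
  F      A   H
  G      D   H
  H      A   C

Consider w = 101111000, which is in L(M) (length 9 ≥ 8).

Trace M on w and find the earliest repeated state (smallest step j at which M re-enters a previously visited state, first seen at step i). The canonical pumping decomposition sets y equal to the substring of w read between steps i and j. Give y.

Run of M on w = 1 0 1 1 1 1 0 0 0:
  step 0: A  (start)
  step 1: E  (read 1: A→E)
  step 2: B  (read 0: E→B)
  step 3: E  (read 1: B→E)   ← first repeat (E seen earlier)
  step 4: A  (read 1: E→A)
  step 5: E  (read 1: A→E)
  step 6: A  (read 1: E→A)
  step 7: H  (read 0: A→H)
  step 8: A  (read 0: H→A)
  step 9: H  (read 0: A→H)

So i = 1, j = 3, giving x = w[0:1] = 1, y = w[1:3] = 01, z = w[3:9] = 111000.
Check: |xy| = 3 ≤ 8 and |y| = 2 ≥ 1. Reading y takes M from E back to E, so every xyⁱz is accepted.
The DFA has 8 states, so the proof of the pumping lemma guarantees a repeated state among the first 8+1 visited; the segment between the two visits is the pumpable y.

01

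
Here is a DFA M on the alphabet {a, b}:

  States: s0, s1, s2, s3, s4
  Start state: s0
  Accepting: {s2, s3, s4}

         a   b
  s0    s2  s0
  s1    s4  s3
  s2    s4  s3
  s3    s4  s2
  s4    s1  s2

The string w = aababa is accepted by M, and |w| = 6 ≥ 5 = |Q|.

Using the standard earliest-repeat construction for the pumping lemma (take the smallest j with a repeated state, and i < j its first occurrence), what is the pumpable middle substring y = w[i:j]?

State sequence: s0 -a-> s2 -a-> s4 -b-> s2 -a-> s4 -b-> s2 -a-> s4
First repeat at step 3: s2 was already visited.

So i = 1, j = 3, giving x = w[0:1] = a, y = w[1:3] = ab, z = w[3:6] = aba.
Check: |xy| = 3 ≤ 5 and |y| = 2 ≥ 1. Reading y takes M from s2 back to s2, so every xyⁱz is accepted.

ab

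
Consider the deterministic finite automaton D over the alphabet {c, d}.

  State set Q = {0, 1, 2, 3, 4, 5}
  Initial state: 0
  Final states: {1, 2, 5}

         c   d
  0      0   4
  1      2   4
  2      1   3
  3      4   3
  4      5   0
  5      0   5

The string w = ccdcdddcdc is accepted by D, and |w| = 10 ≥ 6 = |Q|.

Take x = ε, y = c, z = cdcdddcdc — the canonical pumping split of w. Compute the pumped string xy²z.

xy^2z = ε·c·c·cdcdddcdc = cccdcdddcdc.
Reading y = c takes D from 0 back to 0, so after x·y·y the machine is still in 0, and z then leads to the accepting state 5. Hence cccdcdddcdc ∈ L(D).

cccdcdddcdc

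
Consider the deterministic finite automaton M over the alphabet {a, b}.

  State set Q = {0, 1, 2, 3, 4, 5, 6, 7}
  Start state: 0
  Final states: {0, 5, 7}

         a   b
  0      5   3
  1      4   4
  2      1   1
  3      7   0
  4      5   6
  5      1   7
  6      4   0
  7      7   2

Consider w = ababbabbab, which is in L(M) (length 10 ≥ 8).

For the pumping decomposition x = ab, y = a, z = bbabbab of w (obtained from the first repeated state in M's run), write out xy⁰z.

xy⁰z = xz = ab·bbabbab = abbbabbab.
Reading y = a takes M from 7 back to 7, so after x the machine is still in 7, and z then leads to the accepting state 7. Hence abbbabbab ∈ L(M).

abbbabbab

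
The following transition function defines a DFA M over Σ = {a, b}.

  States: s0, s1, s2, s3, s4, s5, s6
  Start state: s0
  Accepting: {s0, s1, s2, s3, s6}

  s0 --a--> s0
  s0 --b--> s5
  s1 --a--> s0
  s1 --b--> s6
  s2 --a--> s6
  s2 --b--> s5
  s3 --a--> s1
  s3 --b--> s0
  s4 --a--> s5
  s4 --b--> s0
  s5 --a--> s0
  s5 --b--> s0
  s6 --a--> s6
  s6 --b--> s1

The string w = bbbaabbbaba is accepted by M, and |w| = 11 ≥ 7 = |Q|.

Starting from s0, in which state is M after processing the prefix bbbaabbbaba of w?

s0

Run of M on the first 11 characters of w = b b b a a b b b a b a:
  step 0: s0  (start)
  step 1: s5  (read b: s0→s5)
  step 2: s0  (read b: s5→s0)
  step 3: s5  (read b: s0→s5)
  step 4: s0  (read a: s5→s0)
  step 5: s0  (read a: s0→s0)
  step 6: s5  (read b: s0→s5)
  step 7: s0  (read b: s5→s0)
  step 8: s5  (read b: s0→s5)
  step 9: s0  (read a: s5→s0)
  step 10: s5  (read b: s0→s5)
  step 11: s0  (read a: s5→s0)

After reading 11 characters, M is in state s0.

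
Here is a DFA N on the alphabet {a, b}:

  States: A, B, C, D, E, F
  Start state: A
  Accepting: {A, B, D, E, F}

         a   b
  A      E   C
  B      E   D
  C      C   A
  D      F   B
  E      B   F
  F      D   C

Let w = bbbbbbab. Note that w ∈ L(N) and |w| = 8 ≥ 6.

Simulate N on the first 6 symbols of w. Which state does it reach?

A

Run of N on the first 6 characters of w = b b b b b b:
  step 0: A  (start)
  step 1: C  (read b: A→C)
  step 2: A  (read b: C→A)
  step 3: C  (read b: A→C)
  step 4: A  (read b: C→A)
  step 5: C  (read b: A→C)
  step 6: A  (read b: C→A)

After reading 6 characters, N is in state A.
(This kind of state-tracing is the core of the pumping-lemma construction: with 6 states, pigeonhole forces a repeat within the first 6 steps.)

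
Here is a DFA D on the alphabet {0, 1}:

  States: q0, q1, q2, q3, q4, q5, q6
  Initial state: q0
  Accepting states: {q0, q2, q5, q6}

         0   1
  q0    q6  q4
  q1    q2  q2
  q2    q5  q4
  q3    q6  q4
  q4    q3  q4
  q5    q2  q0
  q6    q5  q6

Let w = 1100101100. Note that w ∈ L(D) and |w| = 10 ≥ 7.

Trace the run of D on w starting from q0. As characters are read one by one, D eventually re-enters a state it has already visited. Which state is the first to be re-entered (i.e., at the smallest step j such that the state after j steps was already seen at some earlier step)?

q4

State sequence: q0 -1-> q4 -1-> q4 -0-> q3 -0-> q6 -1-> q6 -0-> q5 -1-> q0 -1-> q4 -0-> q3 -0-> q6
First repeat at step 2: q4 was already visited.

The earliest repeat is at step j = 2: D is in q4, which it already visited at step i = 1.
Pumping length from the standard proof: p = 7 (the number of states). The repeated state found above gives |xy| = j ≤ 7 and |y| = j − i ≥ 1.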